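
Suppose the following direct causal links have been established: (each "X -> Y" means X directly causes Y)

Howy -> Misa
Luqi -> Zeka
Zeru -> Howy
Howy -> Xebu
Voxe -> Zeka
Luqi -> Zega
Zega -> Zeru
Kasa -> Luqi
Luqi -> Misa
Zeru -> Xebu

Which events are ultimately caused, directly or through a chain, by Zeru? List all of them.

Direct effects: Howy, Xebu.
2 steps out: Misa.
Not reachable from it: Kasa, Luqi, Zeka, Zega, Voxe.

Howy, Misa, Xebu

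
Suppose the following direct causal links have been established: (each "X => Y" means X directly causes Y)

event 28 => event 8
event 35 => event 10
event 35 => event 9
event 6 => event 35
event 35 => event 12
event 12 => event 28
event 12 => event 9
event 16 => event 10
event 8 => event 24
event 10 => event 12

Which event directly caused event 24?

event 8

Upstream contributors include event 6, event 35, event 10, event 12, event 28, event 16, but only event 8 feeds directly into event 24.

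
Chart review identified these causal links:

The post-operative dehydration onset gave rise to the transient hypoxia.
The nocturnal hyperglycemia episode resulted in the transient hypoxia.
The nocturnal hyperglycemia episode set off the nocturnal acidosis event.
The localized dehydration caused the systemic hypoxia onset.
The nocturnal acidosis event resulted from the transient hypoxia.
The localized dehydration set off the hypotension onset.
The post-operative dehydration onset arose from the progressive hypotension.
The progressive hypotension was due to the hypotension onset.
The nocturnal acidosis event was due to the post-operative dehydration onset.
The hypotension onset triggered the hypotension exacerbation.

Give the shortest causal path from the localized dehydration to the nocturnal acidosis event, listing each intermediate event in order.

the localized dehydration → the hypotension onset
the hypotension onset → the progressive hypotension
the progressive hypotension → the post-operative dehydration onset
the post-operative dehydration onset → the nocturnal acidosis event
Length: 4 steps.

the localized dehydration → the hypotension onset → the progressive hypotension → the post-operative dehydration onset → the nocturnal acidosis event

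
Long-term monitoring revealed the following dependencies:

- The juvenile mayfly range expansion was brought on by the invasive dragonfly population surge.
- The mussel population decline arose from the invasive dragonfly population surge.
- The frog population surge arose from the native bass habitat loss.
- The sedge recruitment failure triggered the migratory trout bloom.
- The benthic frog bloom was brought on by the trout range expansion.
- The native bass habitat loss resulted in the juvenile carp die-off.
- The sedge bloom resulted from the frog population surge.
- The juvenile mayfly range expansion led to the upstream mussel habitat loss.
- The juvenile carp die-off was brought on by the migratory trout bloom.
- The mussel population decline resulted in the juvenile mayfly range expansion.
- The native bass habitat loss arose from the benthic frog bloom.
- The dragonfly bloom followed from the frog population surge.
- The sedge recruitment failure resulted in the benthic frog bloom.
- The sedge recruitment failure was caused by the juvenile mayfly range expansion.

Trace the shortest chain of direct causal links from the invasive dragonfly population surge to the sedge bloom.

the invasive dragonfly population surge → the juvenile mayfly range expansion → the sedge recruitment failure → the benthic frog bloom → the native bass habitat loss → the frog population surge → the sedge bloom

the invasive dragonfly population surge → the juvenile mayfly range expansion
the juvenile mayfly range expansion → the sedge recruitment failure
the sedge recruitment failure → the benthic frog bloom
the benthic frog bloom → the native bass habitat loss
the native bass habitat loss → the frog population surge
the frog population surge → the sedge bloom
Length: 6 steps.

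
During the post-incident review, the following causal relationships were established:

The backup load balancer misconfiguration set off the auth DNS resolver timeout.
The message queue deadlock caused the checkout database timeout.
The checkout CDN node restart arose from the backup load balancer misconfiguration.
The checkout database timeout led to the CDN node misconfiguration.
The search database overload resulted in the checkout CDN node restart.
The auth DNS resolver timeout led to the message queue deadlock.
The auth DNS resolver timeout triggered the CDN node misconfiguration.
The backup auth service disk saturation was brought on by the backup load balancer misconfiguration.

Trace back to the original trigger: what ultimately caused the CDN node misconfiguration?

the backup load balancer misconfiguration

Tracing upstream from the CDN node misconfiguration: the CDN node misconfiguration ← the auth DNS resolver timeout ← the backup load balancer misconfiguration.
The backup load balancer misconfiguration has no stated cause, so it is the root.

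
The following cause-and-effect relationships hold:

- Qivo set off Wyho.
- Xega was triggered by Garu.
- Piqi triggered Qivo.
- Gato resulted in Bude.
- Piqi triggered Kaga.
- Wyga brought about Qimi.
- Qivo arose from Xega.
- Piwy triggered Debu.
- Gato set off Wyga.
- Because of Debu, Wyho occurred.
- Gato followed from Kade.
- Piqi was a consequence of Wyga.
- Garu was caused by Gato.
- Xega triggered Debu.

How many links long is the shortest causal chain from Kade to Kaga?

Shortest chain: Kade → Gato → Wyga → Piqi → Kaga.

4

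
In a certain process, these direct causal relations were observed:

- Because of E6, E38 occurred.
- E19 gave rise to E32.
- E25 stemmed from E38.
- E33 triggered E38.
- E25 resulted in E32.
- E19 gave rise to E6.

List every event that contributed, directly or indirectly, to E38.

Immediate causes of E38: E6, E33.
Further upstream: E19.

E19, E33, E6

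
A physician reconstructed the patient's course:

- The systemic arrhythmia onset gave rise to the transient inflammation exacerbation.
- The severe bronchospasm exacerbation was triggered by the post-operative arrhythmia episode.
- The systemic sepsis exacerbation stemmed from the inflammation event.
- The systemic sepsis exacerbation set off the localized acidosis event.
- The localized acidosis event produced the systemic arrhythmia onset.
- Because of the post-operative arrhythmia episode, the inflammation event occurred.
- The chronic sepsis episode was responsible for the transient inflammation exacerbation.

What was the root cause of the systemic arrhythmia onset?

the post-operative arrhythmia episode

Tracing upstream from the systemic arrhythmia onset: the systemic arrhythmia onset ← the localized acidosis event ← the systemic sepsis exacerbation ← the inflammation event ← the post-operative arrhythmia episode.
The post-operative arrhythmia episode has no stated cause, so it is the root.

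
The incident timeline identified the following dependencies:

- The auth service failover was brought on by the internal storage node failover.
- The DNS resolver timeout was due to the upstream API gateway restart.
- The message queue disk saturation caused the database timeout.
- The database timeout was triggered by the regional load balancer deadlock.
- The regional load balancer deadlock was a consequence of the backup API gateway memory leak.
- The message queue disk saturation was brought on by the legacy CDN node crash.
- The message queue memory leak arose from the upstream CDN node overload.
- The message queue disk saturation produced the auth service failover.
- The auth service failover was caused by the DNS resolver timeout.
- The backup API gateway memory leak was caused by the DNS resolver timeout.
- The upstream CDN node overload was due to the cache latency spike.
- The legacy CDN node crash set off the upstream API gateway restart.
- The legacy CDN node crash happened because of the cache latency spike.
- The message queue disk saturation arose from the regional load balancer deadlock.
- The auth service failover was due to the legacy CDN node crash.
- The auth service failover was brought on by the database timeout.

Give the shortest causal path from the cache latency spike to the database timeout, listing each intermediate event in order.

the cache latency spike → the legacy CDN node crash
the legacy CDN node crash → the message queue disk saturation
the message queue disk saturation → the database timeout
Length: 3 steps.

the cache latency spike → the legacy CDN node crash → the message queue disk saturation → the database timeout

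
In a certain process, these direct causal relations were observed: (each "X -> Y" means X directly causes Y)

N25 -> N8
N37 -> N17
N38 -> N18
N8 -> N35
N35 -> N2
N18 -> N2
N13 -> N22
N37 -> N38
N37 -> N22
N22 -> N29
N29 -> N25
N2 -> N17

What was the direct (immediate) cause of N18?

Upstream contributors include N37, but only N38 feeds directly into N18.

N38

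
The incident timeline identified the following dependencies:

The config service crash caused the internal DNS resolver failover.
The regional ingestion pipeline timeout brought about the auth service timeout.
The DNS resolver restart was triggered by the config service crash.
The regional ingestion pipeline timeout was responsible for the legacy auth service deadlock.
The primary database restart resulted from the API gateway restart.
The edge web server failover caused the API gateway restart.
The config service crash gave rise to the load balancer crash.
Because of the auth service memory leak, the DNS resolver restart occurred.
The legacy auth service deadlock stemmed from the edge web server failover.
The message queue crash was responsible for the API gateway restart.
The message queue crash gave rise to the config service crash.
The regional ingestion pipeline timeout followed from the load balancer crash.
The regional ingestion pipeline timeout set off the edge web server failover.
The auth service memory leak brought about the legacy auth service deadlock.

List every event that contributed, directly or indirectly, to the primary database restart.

the API gateway restart, the config service crash, the edge web server failover, the load balancer crash, the message queue crash, the regional ingestion pipeline timeout

Immediate cause of the primary database restart: the API gateway restart.
Further upstream: the message queue crash, the config service crash, the load balancer crash, the regional ingestion pipeline timeout, the edge web server failover.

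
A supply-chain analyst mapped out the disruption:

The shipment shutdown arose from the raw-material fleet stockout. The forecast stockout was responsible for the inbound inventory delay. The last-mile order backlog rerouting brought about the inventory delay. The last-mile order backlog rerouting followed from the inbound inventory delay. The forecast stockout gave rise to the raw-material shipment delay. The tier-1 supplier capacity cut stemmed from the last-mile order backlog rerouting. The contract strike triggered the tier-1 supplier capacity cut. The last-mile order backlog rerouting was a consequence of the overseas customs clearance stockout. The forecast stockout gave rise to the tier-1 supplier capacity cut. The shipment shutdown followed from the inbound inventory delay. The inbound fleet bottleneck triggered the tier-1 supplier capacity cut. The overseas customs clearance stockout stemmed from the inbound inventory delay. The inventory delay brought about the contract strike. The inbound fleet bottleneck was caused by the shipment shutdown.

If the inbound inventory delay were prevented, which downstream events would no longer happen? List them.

the contract strike, the inventory delay, the last-mile order backlog rerouting, the overseas customs clearance stockout

Downstream of the inbound inventory delay: the shipment shutdown, the overseas customs clearance stockout, the last-mile order backlog rerouting, the inventory delay, the contract strike, the inbound fleet bottleneck, the tier-1 supplier capacity cut.
Of those, still caused via another path: the shipment shutdown, the inbound fleet bottleneck, the tier-1 supplier capacity cut.
The remainder have no surviving cause.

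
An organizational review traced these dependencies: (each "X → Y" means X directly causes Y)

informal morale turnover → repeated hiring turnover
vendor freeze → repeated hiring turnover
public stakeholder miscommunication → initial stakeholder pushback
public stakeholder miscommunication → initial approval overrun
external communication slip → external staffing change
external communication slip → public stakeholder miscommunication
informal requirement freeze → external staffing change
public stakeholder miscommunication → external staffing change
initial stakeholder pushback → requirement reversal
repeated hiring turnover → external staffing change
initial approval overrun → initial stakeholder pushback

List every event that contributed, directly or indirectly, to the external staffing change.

the external communication slip, the informal morale turnover, the informal requirement freeze, the public stakeholder miscommunication, the repeated hiring turnover, the vendor freeze

Immediate causes of the external staffing change: the external communication slip, the public stakeholder miscommunication, the informal requirement freeze, the repeated hiring turnover.
Further upstream: the vendor freeze, the informal morale turnover.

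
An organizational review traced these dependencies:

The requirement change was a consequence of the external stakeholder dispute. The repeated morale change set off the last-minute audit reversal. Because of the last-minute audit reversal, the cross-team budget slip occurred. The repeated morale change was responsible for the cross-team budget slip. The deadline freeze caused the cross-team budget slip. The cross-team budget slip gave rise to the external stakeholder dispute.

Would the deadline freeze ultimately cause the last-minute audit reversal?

No

The deadline freeze leads to the cross-team budget slip, the external stakeholder dispute, the requirement change; the last-minute audit reversal is not among them.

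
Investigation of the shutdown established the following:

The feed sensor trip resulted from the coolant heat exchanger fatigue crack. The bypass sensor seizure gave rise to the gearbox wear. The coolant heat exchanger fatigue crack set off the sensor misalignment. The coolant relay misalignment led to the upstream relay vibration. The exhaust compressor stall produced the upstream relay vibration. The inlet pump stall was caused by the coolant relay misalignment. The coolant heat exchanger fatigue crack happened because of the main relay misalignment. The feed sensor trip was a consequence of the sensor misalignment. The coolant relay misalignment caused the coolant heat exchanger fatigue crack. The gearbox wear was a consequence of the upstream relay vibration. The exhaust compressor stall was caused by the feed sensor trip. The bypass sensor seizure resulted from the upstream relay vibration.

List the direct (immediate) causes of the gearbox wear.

Upstream contributors include the coolant relay misalignment, the main relay misalignment, the coolant heat exchanger fatigue crack, the sensor misalignment, the feed sensor trip, the exhaust compressor stall, but only the bypass sensor seizure, the upstream relay vibration feed directly into the gearbox wear.

the bypass sensor seizure, the upstream relay vibration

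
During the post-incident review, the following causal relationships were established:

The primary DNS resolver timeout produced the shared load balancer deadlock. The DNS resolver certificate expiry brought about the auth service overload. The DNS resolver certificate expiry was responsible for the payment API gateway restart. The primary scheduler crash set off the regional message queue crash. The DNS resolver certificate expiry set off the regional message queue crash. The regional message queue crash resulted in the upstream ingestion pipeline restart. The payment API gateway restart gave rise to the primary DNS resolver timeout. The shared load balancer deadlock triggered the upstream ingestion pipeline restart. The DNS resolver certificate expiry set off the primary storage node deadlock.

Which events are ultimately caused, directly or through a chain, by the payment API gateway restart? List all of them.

the primary DNS resolver timeout, the shared load balancer deadlock, the upstream ingestion pipeline restart

Direct effects: the primary DNS resolver timeout.
2 steps out: the shared load balancer deadlock.
3 steps out: the upstream ingestion pipeline restart.
Not reachable from it: the DNS resolver certificate expiry, the regional message queue crash, the auth service overload, the primary storage node deadlock, the primary scheduler crash.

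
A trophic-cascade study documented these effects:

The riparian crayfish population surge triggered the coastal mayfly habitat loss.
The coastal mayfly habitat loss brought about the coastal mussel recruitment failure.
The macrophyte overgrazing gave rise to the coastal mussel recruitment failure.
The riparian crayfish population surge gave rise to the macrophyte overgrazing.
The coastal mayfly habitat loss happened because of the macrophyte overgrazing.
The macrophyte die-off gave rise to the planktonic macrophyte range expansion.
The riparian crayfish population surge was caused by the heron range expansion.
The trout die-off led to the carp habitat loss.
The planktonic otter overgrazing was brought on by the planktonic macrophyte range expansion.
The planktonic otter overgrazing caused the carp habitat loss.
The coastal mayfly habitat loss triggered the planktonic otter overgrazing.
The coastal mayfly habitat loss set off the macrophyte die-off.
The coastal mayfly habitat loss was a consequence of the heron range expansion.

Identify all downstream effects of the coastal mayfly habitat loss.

the carp habitat loss, the coastal mussel recruitment failure, the macrophyte die-off, the planktonic macrophyte range expansion, the planktonic otter overgrazing

Direct effects: the coastal mussel recruitment failure, the macrophyte die-off, the planktonic otter overgrazing.
2 steps out: the planktonic macrophyte range expansion, the carp habitat loss.
Not reachable from it: the heron range expansion, the riparian crayfish population surge, the macrophyte overgrazing, the trout die-off.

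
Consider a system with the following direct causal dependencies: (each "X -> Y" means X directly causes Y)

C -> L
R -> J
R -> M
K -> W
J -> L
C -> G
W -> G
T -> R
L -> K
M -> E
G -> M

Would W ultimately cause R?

W leads to G, M, E; R is not among them.

No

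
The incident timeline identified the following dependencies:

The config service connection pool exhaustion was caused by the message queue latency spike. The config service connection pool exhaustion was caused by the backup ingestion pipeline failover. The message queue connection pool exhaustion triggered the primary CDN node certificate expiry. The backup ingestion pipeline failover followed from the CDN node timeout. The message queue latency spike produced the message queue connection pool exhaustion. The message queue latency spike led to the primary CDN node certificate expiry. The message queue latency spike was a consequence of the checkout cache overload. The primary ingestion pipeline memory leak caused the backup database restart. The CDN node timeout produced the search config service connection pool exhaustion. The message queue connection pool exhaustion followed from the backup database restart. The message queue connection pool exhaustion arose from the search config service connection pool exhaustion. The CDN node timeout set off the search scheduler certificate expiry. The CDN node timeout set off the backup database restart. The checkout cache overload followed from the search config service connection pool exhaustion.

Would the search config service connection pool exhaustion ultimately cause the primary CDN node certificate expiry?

Yes

There is a causal chain: the search config service connection pool exhaustion → the message queue connection pool exhaustion → the primary CDN node certificate expiry.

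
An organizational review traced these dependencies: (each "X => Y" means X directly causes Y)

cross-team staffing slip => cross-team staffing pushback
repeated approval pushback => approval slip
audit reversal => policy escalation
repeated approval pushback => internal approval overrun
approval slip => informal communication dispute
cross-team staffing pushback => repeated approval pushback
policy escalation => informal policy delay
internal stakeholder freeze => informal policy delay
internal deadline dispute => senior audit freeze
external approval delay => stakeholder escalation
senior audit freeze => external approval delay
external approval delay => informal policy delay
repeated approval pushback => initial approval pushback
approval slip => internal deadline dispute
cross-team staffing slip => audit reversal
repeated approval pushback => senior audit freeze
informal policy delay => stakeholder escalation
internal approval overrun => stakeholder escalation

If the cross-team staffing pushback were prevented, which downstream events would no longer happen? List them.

Downstream of the cross-team staffing pushback: the repeated approval pushback, the approval slip, the initial approval pushback, the internal deadline dispute, the senior audit freeze, the external approval delay, the informal communication dispute, the internal approval overrun, the informal policy delay, the stakeholder escalation.
Of those, still caused via another path: the informal policy delay, the stakeholder escalation.
The remainder have no surviving cause.

the approval slip, the external approval delay, the informal communication dispute, the initial approval pushback, the internal approval overrun, the internal deadline dispute, the repeated approval pushback, the senior audit freeze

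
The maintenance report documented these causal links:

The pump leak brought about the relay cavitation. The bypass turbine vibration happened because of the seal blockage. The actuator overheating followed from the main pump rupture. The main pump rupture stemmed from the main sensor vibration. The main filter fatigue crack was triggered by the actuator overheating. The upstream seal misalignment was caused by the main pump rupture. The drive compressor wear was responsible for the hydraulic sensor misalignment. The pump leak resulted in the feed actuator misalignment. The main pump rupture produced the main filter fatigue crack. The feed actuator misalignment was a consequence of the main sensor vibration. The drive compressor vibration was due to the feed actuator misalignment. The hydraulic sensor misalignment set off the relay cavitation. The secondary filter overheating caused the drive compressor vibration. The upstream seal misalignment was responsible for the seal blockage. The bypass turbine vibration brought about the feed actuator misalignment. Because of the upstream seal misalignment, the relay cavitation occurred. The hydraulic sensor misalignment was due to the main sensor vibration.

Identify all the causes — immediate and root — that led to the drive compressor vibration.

the bypass turbine vibration, the feed actuator misalignment, the main pump rupture, the main sensor vibration, the pump leak, the seal blockage, the secondary filter overheating, the upstream seal misalignment

Immediate causes of the drive compressor vibration: the secondary filter overheating, the feed actuator misalignment.
Further upstream: the main sensor vibration, the pump leak, the main pump rupture, the upstream seal misalignment, the seal blockage, the bypass turbine vibration.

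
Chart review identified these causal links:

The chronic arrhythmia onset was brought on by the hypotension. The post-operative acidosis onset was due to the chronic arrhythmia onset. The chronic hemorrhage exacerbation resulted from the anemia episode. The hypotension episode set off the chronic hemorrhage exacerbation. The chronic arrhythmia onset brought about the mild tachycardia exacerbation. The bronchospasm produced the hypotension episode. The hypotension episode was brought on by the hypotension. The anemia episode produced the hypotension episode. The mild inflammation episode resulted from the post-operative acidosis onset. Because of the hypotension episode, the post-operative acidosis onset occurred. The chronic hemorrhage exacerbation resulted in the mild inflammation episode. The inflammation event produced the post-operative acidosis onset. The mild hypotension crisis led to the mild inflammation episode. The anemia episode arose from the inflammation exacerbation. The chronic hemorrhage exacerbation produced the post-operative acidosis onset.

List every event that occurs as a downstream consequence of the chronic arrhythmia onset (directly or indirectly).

the mild inflammation episode, the mild tachycardia exacerbation, the post-operative acidosis onset

Direct effects: the mild tachycardia exacerbation, the post-operative acidosis onset.
2 steps out: the mild inflammation episode.
Not reachable from it: the inflammation exacerbation, the hypotension, the inflammation event, the bronchospasm, the anemia episode, the hypotension episode, the chronic hemorrhage exacerbation, the mild hypotension crisis.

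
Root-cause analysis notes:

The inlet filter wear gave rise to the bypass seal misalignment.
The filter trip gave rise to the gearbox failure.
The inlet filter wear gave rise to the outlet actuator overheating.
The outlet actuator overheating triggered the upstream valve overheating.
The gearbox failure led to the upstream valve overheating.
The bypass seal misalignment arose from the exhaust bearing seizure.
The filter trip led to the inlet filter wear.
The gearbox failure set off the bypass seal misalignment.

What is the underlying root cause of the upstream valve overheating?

the filter trip

Tracing upstream from the upstream valve overheating: the upstream valve overheating ← the gearbox failure ← the filter trip.
The filter trip has no stated cause, so it is the root.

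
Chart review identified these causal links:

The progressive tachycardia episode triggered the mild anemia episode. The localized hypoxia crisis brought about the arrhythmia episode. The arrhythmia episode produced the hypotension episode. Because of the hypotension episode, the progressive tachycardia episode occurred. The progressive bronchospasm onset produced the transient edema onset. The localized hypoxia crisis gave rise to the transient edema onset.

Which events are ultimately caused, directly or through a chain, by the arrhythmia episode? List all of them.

the hypotension episode, the mild anemia episode, the progressive tachycardia episode

Direct effects: the hypotension episode.
2 steps out: the progressive tachycardia episode.
3 steps out: the mild anemia episode.
Not reachable from it: the localized hypoxia crisis, the transient edema onset, the progressive bronchospasm onset.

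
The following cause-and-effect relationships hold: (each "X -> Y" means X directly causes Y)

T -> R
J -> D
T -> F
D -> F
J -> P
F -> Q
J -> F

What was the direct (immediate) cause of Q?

Upstream contributors include T, J, D, but only F feeds directly into Q.

F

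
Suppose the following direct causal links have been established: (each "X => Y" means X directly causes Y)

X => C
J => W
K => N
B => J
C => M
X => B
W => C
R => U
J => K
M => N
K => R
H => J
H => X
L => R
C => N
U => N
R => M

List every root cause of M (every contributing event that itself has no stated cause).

H, L

Tracing upstream from M: M ← R ← L.
A separate upstream branch: M ← C ← X ← H.
Each of those chain origins has no stated cause.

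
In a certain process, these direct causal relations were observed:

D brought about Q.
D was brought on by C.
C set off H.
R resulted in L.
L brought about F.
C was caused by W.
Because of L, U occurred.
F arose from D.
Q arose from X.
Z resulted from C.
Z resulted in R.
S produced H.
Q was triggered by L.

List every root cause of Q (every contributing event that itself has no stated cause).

W, X

Tracing upstream from Q: Q ← D ← C ← W.
A separate upstream branch: Q ← X.
Each of those chain origins has no stated cause.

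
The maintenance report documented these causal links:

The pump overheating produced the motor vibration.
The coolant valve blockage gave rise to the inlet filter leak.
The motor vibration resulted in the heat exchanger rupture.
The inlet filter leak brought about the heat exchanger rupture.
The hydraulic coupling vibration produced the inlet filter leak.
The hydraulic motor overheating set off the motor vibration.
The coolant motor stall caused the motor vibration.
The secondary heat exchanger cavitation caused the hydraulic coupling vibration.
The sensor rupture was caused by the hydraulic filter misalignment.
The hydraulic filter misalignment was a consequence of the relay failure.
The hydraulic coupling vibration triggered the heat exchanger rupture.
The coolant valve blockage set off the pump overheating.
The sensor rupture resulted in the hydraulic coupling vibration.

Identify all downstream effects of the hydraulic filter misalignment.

Direct effects: the sensor rupture.
2 steps out: the hydraulic coupling vibration.
3 steps out: the inlet filter leak, the heat exchanger rupture.
Not reachable from it: the hydraulic motor overheating, the coolant valve blockage, the coolant motor stall, the pump overheating, the relay failure, the motor vibration, the secondary heat exchanger cavitation.

the heat exchanger rupture, the hydraulic coupling vibration, the inlet filter leak, the sensor rupture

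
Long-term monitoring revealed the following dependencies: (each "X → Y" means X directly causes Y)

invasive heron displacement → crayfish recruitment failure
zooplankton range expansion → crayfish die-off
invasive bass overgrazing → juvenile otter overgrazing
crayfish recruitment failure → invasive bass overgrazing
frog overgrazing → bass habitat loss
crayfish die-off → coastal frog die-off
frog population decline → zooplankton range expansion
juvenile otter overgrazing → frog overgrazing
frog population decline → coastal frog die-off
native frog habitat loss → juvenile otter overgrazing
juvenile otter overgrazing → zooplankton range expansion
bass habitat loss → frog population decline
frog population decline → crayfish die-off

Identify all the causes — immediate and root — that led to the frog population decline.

the bass habitat loss, the crayfish recruitment failure, the frog overgrazing, the invasive bass overgrazing, the invasive heron displacement, the juvenile otter overgrazing, the native frog habitat loss

Immediate cause of the frog population decline: the bass habitat loss.
Further upstream: the invasive heron displacement, the crayfish recruitment failure, the invasive bass overgrazing, the juvenile otter overgrazing, the frog overgrazing, the native frog habitat loss.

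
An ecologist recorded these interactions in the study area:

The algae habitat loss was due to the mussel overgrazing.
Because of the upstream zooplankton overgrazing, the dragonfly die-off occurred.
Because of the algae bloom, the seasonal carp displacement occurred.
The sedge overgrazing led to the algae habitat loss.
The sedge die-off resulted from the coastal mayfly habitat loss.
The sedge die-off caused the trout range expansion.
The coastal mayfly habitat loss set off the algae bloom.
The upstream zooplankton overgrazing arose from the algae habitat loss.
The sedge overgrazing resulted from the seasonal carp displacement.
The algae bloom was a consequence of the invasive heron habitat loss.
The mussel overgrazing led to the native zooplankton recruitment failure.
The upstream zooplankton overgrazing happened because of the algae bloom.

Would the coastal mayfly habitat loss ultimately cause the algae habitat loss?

Yes

There is a causal chain: the coastal mayfly habitat loss → the algae bloom → the seasonal carp displacement → the sedge overgrazing → the algae habitat loss.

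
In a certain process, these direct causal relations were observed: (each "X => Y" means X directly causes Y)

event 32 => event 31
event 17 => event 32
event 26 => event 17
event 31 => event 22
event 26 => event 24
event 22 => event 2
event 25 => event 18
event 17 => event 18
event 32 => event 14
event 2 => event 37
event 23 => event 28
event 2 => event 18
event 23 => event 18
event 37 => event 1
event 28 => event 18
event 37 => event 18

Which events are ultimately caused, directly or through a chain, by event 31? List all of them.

Direct effects: event 22.
2 steps out: event 2.
3 steps out: event 37, event 18.
4 steps out: event 1.
Not reachable from it: event 26, event 24, event 17, event 32, event 14, event 23, event 28, event 25.

event 1, event 18, event 2, event 22, event 37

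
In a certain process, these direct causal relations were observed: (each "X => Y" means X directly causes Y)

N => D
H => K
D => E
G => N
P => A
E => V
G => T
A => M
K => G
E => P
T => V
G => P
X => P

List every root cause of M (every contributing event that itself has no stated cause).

Tracing upstream from M: M ← A ← P ← G ← K ← H.
A separate upstream branch: M ← A ← P ← X.
Each of those chain origins has no stated cause.

H, X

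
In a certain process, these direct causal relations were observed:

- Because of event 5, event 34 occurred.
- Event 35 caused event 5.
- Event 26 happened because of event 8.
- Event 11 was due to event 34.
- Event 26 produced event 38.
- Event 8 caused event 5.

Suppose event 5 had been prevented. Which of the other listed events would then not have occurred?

Downstream of event 5: event 34, event 11.

event 11, event 34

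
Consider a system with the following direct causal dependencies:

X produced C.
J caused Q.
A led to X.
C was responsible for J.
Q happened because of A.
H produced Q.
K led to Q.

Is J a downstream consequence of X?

There is a causal chain: X → C → J.

Yes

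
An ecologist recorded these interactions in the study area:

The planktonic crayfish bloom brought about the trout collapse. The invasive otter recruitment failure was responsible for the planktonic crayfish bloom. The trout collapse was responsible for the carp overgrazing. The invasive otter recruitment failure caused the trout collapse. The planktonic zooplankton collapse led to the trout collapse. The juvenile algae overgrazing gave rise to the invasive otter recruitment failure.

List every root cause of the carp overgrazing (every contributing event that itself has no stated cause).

the juvenile algae overgrazing, the planktonic zooplankton collapse

Tracing upstream from the carp overgrazing: the carp overgrazing ← the trout collapse ← the invasive otter recruitment failure ← the juvenile algae overgrazing.
A separate upstream branch: the carp overgrazing ← the trout collapse ← the planktonic zooplankton collapse.
Each of those chain origins has no stated cause.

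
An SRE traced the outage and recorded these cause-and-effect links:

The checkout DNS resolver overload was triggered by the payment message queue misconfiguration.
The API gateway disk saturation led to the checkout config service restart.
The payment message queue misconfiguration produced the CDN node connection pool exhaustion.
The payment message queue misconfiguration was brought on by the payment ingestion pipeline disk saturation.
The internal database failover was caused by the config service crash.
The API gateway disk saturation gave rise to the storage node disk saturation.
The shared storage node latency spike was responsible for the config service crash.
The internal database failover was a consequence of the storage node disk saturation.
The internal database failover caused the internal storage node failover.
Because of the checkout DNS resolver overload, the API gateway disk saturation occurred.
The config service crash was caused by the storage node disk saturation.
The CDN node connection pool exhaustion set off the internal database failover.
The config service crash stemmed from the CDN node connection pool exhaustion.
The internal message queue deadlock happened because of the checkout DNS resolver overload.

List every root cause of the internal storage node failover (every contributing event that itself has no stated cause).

the payment ingestion pipeline disk saturation, the shared storage node latency spike

Tracing upstream from the internal storage node failover: the internal storage node failover ← the internal database failover ← the CDN node connection pool exhaustion ← the payment message queue misconfiguration ← the payment ingestion pipeline disk saturation.
A separate upstream branch: the internal storage node failover ← the internal database failover ← the config service crash ← the shared storage node latency spike.
Each of those chain origins has no stated cause.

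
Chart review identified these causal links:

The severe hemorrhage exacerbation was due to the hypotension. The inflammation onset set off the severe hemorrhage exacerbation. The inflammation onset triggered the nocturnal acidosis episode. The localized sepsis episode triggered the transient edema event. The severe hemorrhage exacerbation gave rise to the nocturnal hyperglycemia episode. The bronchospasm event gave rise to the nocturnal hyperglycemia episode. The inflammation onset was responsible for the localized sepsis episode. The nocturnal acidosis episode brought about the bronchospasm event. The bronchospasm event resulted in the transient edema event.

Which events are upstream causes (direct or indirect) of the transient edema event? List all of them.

the bronchospasm event, the inflammation onset, the localized sepsis episode, the nocturnal acidosis episode

Immediate causes of the transient edema event: the localized sepsis episode, the bronchospasm event.
Further upstream: the inflammation onset, the nocturnal acidosis episode.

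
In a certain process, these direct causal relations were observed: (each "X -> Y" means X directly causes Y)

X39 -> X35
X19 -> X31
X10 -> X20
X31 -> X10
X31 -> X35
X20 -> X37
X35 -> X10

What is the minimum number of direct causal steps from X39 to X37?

4

Shortest chain: X39 → X35 → X10 → X20 → X37.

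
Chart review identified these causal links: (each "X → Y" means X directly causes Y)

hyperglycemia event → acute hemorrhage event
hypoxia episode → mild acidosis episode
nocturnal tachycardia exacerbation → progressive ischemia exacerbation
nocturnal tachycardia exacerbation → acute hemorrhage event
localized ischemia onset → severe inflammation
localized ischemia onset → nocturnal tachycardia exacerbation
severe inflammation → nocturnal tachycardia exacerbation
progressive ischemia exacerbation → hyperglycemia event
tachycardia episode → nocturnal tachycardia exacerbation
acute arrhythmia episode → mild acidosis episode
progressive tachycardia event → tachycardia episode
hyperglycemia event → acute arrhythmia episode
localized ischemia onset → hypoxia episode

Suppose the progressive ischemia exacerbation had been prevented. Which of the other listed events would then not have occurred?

the acute arrhythmia episode, the hyperglycemia event

Downstream of the progressive ischemia exacerbation: the hyperglycemia event, the acute arrhythmia episode, the acute hemorrhage event, the mild acidosis episode.
Of those, still caused via another path: the acute hemorrhage event, the mild acidosis episode.
The remainder have no surviving cause.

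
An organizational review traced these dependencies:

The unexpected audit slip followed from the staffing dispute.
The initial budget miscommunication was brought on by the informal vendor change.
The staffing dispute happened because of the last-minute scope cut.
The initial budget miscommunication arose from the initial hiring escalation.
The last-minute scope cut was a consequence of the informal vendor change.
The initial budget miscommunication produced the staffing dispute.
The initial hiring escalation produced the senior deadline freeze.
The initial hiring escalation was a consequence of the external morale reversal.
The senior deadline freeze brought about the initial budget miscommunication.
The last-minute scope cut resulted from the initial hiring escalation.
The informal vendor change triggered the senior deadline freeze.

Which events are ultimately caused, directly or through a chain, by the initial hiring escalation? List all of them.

the initial budget miscommunication, the last-minute scope cut, the senior deadline freeze, the staffing dispute, the unexpected audit slip

Direct effects: the senior deadline freeze, the initial budget miscommunication, the last-minute scope cut.
2 steps out: the staffing dispute.
3 steps out: the unexpected audit slip.
Not reachable from it: the external morale reversal, the informal vendor change.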